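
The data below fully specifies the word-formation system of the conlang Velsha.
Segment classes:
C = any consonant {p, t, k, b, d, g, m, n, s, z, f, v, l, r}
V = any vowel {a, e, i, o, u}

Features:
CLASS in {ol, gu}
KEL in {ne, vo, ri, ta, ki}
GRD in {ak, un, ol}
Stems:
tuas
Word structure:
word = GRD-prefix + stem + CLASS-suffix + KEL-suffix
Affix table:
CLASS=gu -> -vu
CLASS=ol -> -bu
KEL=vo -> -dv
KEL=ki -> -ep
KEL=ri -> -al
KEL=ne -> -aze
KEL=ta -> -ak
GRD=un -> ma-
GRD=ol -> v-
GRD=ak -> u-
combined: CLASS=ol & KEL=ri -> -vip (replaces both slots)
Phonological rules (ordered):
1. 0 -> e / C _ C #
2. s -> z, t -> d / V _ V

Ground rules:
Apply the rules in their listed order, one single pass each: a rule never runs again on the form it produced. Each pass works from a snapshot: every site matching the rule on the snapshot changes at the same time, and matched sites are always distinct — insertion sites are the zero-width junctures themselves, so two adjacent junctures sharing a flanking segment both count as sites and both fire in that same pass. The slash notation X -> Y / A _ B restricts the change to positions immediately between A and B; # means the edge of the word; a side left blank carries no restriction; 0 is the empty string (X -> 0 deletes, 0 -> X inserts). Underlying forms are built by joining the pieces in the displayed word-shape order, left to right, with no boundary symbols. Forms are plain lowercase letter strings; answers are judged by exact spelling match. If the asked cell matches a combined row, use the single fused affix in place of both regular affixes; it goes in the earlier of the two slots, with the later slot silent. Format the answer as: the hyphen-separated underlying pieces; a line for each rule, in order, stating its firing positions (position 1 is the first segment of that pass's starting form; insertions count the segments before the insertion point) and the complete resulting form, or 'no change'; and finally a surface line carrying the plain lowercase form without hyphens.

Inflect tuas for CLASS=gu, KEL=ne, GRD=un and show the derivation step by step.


underlying: ma-tuas-vu-aze
1. 0 -> e / C _ C #: no change
2. s -> z, t -> d / V _ V: fires at position(s) 3: maduasvuaze
surface: maduasvuaze


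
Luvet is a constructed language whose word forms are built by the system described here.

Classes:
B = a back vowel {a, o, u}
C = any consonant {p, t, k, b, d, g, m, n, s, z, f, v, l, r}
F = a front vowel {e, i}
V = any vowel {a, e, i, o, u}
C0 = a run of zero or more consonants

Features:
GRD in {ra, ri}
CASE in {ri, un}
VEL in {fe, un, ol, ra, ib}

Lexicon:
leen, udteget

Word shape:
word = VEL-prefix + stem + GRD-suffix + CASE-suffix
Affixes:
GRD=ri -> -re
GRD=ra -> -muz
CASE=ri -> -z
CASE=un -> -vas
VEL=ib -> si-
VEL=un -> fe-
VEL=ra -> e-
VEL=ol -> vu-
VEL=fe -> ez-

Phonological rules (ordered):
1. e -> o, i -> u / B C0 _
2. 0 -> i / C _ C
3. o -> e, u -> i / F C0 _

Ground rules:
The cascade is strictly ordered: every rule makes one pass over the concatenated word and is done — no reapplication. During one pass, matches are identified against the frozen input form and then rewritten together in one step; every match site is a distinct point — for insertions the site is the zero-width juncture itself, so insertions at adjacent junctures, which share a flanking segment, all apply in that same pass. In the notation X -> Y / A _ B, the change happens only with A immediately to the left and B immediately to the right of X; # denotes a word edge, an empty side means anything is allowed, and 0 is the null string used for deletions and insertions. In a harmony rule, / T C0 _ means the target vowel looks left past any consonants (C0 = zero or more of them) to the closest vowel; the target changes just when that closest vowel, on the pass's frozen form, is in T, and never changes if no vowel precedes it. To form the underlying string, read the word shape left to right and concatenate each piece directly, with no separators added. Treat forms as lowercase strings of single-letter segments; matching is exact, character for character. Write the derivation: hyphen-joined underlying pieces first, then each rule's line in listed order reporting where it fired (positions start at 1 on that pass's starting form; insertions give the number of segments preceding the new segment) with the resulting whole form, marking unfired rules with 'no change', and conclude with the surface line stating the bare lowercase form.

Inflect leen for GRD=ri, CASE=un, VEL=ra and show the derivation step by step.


underlying: e-leen-re-vas
1. e -> o, i -> u / B C0 _: no change
2. 0 -> i / C _ C: inserts after position(s) 5: eleenirevas
3. o -> e, u -> i / F C0 _: no change
surface: eleenirevas


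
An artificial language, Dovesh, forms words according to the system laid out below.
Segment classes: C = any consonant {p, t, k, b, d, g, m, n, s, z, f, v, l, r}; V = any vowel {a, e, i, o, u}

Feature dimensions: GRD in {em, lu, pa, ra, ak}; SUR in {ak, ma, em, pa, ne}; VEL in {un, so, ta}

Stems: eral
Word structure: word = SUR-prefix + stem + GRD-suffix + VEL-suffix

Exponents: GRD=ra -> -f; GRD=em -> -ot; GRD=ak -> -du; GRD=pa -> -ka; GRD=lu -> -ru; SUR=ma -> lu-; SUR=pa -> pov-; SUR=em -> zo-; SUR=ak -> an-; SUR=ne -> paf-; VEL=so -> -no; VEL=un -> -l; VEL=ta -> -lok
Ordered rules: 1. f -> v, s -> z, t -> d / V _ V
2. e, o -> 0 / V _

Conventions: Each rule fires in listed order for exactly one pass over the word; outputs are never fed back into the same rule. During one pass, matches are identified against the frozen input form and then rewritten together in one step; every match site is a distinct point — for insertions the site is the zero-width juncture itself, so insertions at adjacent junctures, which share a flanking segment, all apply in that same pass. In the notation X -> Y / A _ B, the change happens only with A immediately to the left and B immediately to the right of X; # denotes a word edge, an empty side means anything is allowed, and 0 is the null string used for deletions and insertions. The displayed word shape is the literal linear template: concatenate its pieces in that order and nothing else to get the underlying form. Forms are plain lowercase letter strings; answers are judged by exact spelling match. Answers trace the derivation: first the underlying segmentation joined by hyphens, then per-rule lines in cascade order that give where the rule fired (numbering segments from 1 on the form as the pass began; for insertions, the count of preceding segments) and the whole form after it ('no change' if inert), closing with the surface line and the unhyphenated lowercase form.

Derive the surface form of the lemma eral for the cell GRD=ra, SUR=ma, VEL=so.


underlying: lu-eral-f-no
1. f -> v, s -> z, t -> d / V _ V: no change
2. e, o -> 0 / V _: fires at position(s) 3: luralfno
surface: luralfno


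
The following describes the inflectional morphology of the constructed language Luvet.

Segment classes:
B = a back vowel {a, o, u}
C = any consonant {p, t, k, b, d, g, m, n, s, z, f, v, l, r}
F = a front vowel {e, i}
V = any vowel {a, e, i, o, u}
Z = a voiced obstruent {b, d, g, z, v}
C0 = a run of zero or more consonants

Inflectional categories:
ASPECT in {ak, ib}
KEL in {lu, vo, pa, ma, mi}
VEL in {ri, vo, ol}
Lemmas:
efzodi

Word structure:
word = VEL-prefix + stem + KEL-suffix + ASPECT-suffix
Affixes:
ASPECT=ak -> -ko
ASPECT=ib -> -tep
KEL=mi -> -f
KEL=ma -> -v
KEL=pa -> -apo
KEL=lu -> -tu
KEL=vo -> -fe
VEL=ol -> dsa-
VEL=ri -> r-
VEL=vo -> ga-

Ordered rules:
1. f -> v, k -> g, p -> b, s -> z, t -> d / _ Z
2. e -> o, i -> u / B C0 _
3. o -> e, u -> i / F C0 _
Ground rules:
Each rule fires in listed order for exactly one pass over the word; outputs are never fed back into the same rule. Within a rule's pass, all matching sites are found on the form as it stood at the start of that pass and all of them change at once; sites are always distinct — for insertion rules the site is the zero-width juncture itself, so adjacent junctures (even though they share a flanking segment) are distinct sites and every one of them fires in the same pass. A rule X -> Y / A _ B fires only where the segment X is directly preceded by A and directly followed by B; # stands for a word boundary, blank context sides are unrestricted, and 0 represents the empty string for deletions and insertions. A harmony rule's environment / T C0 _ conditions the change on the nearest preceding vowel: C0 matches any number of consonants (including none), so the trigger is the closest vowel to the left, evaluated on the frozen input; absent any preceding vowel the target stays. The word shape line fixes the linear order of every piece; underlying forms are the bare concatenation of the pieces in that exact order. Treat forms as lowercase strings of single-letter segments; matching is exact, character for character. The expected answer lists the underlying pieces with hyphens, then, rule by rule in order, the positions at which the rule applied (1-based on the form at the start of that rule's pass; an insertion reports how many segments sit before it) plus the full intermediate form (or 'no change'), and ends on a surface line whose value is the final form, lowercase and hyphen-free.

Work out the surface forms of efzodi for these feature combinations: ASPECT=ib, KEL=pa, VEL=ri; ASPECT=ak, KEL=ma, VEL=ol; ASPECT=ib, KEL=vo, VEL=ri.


cell ASPECT=ib, KEL=pa, VEL=ri:
underlying: r-efzodi-apo-tep
1. f -> v, k -> g, p -> b, s -> z, t -> d / _ Z: fires at position(s) 3: revzodiapotep
2. e -> o, i -> u / B C0 _: fires at position(s) 7, 12: revzoduapotop
3. o -> e, u -> i / F C0 _: fires at position(s) 5: revzeduapotop
surface: revzeduapotop

cell ASPECT=ak, KEL=ma, VEL=ol:
underlying: dsa-efzodi-v-ko
1. f -> v, k -> g, p -> b, s -> z, t -> d / _ Z: fires at position(s) 5: dsaevzodivko
2. e -> o, i -> u / B C0 _: fires at position(s) 4, 9: dsaovzoduvko
3. o -> e, u -> i / F C0 _: no change
surface: dsaovzoduvko

cell ASPECT=ib, KEL=vo, VEL=ri:
underlying: r-efzodi-fe-tep
1. f -> v, k -> g, p -> b, s -> z, t -> d / _ Z: fires at position(s) 3: revzodifetep
2. e -> o, i -> u / B C0 _: fires at position(s) 7: revzodufetep
3. o -> e, u -> i / F C0 _: fires at position(s) 5: revzedufetep
surface: revzedufetep


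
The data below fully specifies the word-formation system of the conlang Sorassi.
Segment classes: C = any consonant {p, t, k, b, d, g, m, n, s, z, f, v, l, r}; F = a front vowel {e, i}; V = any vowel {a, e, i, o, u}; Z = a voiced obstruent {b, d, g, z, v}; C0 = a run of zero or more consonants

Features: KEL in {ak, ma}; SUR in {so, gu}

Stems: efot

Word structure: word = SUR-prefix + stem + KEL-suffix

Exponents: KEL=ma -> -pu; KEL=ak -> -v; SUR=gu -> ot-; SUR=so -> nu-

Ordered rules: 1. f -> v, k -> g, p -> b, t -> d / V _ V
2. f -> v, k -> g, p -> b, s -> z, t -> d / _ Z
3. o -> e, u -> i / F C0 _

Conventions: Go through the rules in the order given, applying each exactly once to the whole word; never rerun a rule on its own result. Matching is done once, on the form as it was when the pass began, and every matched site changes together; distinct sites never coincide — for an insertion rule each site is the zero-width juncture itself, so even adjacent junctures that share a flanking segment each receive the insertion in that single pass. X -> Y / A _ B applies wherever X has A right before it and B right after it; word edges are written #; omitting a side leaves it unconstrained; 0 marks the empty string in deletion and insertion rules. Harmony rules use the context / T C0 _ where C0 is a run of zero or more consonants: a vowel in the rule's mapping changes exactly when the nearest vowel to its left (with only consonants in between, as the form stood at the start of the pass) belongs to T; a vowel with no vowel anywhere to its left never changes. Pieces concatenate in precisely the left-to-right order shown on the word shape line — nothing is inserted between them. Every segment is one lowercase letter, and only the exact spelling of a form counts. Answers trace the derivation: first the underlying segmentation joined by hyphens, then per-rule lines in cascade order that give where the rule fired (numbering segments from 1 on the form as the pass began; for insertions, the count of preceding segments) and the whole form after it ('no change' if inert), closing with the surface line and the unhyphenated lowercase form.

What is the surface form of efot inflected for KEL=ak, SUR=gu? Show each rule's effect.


underlying: ot-efot-v
1. f -> v, k -> g, p -> b, t -> d / V _ V: fires at position(s) 2, 4: odevotv
2. f -> v, k -> g, p -> b, s -> z, t -> d / _ Z: fires at position(s) 6: odevodv
3. o -> e, u -> i / F C0 _: fires at position(s) 5: odevedv
surface: odevedv


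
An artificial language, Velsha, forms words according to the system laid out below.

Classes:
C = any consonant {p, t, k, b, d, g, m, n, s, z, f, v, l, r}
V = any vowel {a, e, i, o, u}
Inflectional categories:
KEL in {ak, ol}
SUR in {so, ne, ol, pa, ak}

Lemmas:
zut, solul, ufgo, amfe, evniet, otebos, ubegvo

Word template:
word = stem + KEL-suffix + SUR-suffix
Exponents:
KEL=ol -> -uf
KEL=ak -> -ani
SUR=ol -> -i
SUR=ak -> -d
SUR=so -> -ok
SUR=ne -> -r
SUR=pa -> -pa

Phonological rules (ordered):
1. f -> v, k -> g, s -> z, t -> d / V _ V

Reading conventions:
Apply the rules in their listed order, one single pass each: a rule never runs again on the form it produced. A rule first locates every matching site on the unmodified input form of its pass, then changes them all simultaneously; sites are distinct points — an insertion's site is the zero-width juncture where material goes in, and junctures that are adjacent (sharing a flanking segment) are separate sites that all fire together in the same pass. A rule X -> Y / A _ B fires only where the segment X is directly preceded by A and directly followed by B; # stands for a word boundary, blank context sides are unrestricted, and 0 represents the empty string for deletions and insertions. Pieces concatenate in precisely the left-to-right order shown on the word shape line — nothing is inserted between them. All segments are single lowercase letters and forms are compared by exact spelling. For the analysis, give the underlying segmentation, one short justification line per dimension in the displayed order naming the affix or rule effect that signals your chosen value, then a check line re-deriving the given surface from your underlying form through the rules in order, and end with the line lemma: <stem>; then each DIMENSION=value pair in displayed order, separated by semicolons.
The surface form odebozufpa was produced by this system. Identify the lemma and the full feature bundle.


underlying: otebos-uf-pa
KEL=ol - signalled by the affix -uf
SUR=pa - signalled by the affix -pa
check: otebosufpa -> odebozufpa
lemma: otebos; KEL=ol; SUR=pa


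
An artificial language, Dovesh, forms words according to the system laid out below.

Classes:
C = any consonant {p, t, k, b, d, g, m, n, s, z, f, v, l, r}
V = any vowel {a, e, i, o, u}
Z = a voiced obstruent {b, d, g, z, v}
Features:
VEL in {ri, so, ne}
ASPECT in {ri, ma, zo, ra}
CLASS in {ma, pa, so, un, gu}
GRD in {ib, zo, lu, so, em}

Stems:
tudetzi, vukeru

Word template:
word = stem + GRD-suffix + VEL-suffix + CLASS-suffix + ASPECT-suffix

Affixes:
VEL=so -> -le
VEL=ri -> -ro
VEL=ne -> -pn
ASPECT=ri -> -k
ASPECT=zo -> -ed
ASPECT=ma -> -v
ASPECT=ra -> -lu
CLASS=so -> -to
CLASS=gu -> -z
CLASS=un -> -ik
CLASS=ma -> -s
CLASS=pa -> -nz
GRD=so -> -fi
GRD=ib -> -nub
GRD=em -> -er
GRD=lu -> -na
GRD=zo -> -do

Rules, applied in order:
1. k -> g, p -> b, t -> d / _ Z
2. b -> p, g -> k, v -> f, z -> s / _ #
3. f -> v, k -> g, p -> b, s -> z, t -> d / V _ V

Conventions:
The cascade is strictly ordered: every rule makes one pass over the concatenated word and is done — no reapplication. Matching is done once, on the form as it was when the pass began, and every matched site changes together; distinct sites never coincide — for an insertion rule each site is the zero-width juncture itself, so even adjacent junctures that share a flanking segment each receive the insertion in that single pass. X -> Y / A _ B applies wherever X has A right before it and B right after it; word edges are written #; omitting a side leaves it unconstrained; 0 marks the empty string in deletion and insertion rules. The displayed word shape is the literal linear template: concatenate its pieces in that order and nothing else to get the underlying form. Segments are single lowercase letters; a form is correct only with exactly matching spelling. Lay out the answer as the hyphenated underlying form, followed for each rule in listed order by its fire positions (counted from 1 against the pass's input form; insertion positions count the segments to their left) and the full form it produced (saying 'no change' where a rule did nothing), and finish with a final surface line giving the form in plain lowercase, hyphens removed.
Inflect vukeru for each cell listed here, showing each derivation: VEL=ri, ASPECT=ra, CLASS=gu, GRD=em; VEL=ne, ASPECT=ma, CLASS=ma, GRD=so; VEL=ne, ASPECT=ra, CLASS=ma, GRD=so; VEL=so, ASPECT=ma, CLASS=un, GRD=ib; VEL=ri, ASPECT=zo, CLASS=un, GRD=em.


cell VEL=ri, ASPECT=ra, CLASS=gu, GRD=em:
underlying: vukeru-er-ro-z-lu
1. k -> g, p -> b, t -> d / _ Z: no change
2. b -> p, g -> k, v -> f, z -> s / _ #: no change
3. f -> v, k -> g, p -> b, s -> z, t -> d / V _ V: fires at position(s) 3: vugeruerrozlu
surface: vugeruerrozlu

cell VEL=ne, ASPECT=ma, CLASS=ma, GRD=so:
underlying: vukeru-fi-pn-s-v
1. k -> g, p -> b, t -> d / _ Z: no change
2. b -> p, g -> k, v -> f, z -> s / _ #: fires at position(s) 12: vukerufipnsf
3. f -> v, k -> g, p -> b, s -> z, t -> d / V _ V: fires at position(s) 3, 7: vugeruvipnsf
surface: vugeruvipnsf

cell VEL=ne, ASPECT=ra, CLASS=ma, GRD=so:
underlying: vukeru-fi-pn-s-lu
1. k -> g, p -> b, t -> d / _ Z: no change
2. b -> p, g -> k, v -> f, z -> s / _ #: no change
3. f -> v, k -> g, p -> b, s -> z, t -> d / V _ V: fires at position(s) 3, 7: vugeruvipnslu
surface: vugeruvipnslu

cell VEL=so, ASPECT=ma, CLASS=un, GRD=ib:
underlying: vukeru-nub-le-ik-v
1. k -> g, p -> b, t -> d / _ Z: fires at position(s) 13: vukerunubleigv
2. b -> p, g -> k, v -> f, z -> s / _ #: fires at position(s) 14: vukerunubleigf
3. f -> v, k -> g, p -> b, s -> z, t -> d / V _ V: fires at position(s) 3: vugerunubleigf
surface: vugerunubleigf

cell VEL=ri, ASPECT=zo, CLASS=un, GRD=em:
underlying: vukeru-er-ro-ik-ed
1. k -> g, p -> b, t -> d / _ Z: no change
2. b -> p, g -> k, v -> f, z -> s / _ #: no change
3. f -> v, k -> g, p -> b, s -> z, t -> d / V _ V: fires at position(s) 3, 12: vugeruerroiged
surface: vugeruerroiged


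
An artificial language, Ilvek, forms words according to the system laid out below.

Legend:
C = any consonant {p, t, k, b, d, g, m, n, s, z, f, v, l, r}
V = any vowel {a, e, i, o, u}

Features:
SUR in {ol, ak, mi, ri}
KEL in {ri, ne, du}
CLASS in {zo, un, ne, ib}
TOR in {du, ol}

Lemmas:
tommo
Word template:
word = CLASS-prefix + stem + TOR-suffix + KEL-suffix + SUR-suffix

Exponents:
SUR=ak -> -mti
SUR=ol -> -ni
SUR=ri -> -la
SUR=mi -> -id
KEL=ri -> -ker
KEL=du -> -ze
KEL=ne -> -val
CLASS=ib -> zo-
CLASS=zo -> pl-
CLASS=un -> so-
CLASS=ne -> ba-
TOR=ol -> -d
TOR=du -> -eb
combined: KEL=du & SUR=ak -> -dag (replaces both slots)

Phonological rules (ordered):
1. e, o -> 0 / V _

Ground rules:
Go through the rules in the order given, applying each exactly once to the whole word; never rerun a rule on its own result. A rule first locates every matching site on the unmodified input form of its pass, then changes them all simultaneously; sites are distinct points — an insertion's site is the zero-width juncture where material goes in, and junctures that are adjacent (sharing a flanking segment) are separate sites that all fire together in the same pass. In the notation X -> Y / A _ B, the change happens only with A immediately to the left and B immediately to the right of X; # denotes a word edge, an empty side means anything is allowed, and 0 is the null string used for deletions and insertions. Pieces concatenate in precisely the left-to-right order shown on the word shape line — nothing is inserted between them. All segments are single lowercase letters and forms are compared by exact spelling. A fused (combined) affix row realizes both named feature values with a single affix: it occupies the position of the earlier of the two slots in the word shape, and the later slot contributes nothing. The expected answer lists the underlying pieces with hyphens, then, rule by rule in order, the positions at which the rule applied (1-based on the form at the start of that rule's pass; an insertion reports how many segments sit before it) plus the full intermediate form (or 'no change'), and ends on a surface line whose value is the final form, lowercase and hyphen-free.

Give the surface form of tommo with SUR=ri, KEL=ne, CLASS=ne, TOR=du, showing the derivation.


underlying: ba-tommo-eb-val-la
1. e, o -> 0 / V _: fires at position(s) 8: batommobvalla
surface: batommobvalla


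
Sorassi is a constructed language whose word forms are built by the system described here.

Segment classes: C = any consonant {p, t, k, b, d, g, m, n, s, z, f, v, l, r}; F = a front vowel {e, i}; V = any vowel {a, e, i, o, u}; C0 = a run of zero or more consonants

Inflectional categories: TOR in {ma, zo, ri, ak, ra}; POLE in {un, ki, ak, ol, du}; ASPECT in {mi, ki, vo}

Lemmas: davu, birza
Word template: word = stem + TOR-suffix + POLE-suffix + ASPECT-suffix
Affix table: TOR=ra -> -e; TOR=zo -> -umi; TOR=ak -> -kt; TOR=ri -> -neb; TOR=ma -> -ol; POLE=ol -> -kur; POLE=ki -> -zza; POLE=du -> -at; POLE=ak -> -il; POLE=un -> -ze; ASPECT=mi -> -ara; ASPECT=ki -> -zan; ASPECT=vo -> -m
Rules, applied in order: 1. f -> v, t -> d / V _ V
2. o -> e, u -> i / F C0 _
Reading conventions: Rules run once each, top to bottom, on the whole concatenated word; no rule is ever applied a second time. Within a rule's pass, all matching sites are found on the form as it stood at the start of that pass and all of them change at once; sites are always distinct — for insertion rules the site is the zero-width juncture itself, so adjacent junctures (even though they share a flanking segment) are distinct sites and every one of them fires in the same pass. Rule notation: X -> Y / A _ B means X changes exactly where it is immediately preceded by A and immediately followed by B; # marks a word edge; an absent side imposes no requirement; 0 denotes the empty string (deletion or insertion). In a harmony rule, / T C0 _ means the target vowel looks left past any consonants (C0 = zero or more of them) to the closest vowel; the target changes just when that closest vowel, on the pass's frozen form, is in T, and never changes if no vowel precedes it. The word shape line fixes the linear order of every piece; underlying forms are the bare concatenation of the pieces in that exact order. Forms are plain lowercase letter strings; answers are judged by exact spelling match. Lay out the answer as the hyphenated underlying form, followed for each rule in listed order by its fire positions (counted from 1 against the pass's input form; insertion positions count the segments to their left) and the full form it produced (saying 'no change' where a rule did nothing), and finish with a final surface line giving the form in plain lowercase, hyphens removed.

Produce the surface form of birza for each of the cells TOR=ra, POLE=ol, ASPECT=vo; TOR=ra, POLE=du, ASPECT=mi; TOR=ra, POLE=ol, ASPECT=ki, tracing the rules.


cell TOR=ra, POLE=ol, ASPECT=vo:
underlying: birza-e-kur-m
1. f -> v, t -> d / V _ V: no change
2. o -> e, u -> i / F C0 _: fires at position(s) 8: birzaekirm
surface: birzaekirm

cell TOR=ra, POLE=du, ASPECT=mi:
underlying: birza-e-at-ara
1. f -> v, t -> d / V _ V: fires at position(s) 8: birzaeadara
2. o -> e, u -> i / F C0 _: no change
surface: birzaeadara

cell TOR=ra, POLE=ol, ASPECT=ki:
underlying: birza-e-kur-zan
1. f -> v, t -> d / V _ V: no change
2. o -> e, u -> i / F C0 _: fires at position(s) 8: birzaekirzan
surface: birzaekirzan


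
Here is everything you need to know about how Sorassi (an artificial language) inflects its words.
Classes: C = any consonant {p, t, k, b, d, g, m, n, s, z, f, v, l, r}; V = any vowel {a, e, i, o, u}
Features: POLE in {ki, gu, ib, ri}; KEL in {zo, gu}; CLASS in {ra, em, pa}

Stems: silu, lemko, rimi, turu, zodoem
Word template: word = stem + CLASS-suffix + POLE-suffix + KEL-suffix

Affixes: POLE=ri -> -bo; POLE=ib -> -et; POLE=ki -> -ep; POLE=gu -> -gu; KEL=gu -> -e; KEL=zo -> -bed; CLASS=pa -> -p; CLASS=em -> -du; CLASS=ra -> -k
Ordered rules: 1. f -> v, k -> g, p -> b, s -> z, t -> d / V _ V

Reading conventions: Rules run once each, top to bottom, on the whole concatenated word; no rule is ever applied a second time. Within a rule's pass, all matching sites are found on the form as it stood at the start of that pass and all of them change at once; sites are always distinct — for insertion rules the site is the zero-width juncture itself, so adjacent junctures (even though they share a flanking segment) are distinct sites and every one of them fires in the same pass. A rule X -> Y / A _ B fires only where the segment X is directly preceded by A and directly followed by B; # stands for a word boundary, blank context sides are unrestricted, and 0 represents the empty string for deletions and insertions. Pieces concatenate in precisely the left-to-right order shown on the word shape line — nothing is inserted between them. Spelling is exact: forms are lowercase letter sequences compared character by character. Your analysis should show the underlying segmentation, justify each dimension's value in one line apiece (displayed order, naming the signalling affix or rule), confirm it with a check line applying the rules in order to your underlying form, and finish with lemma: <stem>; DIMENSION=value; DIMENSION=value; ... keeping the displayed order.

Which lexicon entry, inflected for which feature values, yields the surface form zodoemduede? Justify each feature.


underlying: zodoem-du-et-e
POLE=ib - signalled by the affix -et
KEL=gu - signalled by the affix -e
CLASS=em - signalled by the affix -du
check: zodoemduete -> zodoemduede
lemma: zodoem; POLE=ib; KEL=gu; CLASS=em


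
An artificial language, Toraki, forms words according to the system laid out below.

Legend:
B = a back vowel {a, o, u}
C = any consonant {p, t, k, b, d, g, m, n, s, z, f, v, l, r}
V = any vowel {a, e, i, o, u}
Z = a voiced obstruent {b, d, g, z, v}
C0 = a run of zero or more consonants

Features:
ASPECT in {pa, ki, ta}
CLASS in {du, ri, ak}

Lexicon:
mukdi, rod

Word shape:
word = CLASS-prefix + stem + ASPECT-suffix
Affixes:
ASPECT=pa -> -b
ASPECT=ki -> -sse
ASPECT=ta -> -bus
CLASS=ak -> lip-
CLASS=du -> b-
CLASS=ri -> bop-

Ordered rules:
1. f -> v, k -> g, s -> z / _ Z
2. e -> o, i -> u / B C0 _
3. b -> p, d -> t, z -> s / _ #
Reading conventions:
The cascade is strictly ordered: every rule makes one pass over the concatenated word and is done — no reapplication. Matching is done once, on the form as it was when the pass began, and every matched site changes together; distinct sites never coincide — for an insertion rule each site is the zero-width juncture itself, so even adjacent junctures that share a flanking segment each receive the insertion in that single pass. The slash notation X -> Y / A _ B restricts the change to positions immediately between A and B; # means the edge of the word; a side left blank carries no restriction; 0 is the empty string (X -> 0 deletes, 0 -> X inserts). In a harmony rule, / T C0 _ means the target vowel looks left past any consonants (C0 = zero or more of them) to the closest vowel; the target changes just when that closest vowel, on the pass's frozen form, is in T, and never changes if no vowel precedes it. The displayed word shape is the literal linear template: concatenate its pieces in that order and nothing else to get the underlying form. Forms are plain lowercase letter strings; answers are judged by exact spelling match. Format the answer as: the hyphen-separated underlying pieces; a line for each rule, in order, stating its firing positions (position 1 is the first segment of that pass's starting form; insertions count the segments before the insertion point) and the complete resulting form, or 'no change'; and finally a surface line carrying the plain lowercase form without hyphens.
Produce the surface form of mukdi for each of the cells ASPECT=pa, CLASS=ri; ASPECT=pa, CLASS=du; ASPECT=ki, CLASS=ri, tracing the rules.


cell ASPECT=pa, CLASS=ri:
underlying: bop-mukdi-b
1. f -> v, k -> g, s -> z / _ Z: fires at position(s) 6: bopmugdib
2. e -> o, i -> u / B C0 _: fires at position(s) 8: bopmugdub
3. b -> p, d -> t, z -> s / _ #: fires at position(s) 9: bopmugdup
surface: bopmugdup

cell ASPECT=pa, CLASS=du:
underlying: b-mukdi-b
1. f -> v, k -> g, s -> z / _ Z: fires at position(s) 4: bmugdib
2. e -> o, i -> u / B C0 _: fires at position(s) 6: bmugdub
3. b -> p, d -> t, z -> s / _ #: fires at position(s) 7: bmugdup
surface: bmugdup

cell ASPECT=ki, CLASS=ri:
underlying: bop-mukdi-sse
1. f -> v, k -> g, s -> z / _ Z: fires at position(s) 6: bopmugdisse
2. e -> o, i -> u / B C0 _: fires at position(s) 8: bopmugdusse
3. b -> p, d -> t, z -> s / _ #: no change
surface: bopmugdusse


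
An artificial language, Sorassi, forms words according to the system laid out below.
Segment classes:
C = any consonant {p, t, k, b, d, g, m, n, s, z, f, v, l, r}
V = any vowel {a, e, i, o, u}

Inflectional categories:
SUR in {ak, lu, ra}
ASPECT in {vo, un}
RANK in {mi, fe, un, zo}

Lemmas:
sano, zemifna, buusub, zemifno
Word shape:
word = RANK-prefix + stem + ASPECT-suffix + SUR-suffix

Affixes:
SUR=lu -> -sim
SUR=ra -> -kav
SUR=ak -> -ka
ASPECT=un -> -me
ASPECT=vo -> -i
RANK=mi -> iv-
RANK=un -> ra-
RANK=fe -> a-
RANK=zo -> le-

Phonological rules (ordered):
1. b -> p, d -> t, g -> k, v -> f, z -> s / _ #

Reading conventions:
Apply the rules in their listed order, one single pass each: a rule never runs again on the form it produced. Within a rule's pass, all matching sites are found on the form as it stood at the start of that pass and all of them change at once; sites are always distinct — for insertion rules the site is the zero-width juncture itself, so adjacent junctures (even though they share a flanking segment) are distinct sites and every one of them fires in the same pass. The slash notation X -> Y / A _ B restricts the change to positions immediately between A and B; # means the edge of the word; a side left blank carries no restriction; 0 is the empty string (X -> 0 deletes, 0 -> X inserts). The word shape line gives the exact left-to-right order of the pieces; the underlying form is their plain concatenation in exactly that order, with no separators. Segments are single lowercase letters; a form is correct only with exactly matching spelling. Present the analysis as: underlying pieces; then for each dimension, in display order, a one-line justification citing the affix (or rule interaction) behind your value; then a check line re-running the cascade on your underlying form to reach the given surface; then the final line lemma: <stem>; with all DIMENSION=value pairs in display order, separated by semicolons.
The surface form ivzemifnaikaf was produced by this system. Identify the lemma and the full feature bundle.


underlying: iv-zemifna-i-kav
SUR=ra - signalled by the affix -kav
ASPECT=vo - signalled by the affix -i
RANK=mi - signalled by the affix iv-
check: ivzemifnaikav -> ivzemifnaikaf
lemma: zemifna; SUR=ra; ASPECT=vo; RANK=mi


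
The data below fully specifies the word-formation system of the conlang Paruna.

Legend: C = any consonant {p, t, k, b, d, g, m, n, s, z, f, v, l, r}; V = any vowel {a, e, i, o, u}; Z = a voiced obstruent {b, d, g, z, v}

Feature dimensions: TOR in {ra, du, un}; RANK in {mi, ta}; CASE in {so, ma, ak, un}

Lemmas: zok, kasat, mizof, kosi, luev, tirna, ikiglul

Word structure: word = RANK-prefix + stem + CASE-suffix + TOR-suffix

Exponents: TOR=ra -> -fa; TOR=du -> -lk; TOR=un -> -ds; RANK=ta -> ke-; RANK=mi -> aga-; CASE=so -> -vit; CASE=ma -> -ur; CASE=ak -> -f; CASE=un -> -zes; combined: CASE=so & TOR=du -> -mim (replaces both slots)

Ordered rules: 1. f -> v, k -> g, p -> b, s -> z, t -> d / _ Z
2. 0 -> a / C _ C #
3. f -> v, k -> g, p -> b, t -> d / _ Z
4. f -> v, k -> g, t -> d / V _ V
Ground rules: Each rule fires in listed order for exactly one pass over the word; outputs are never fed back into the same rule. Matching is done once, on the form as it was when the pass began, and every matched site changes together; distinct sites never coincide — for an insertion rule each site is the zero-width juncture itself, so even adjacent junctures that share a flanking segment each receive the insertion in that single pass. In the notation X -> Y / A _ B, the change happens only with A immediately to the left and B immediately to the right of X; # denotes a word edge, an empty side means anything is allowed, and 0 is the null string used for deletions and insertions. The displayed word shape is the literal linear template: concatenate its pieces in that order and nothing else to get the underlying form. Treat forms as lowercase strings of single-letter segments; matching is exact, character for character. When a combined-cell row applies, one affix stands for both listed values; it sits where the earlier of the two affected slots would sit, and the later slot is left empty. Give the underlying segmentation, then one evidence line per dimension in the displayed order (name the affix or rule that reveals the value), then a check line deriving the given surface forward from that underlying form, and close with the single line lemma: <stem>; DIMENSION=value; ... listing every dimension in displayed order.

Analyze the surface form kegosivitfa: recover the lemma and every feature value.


underlying: ke-kosi-vit-fa
TOR=ra - signalled by the affix -fa
RANK=ta - signalled by the affix ke-
CASE=so - signalled by the affix -vit
check: kekosivitfa -> kekosivitfa -> kekosivitfa -> kekosivitfa -> kegosivitfa
lemma: kosi; TOR=ra; RANK=ta; CASE=so


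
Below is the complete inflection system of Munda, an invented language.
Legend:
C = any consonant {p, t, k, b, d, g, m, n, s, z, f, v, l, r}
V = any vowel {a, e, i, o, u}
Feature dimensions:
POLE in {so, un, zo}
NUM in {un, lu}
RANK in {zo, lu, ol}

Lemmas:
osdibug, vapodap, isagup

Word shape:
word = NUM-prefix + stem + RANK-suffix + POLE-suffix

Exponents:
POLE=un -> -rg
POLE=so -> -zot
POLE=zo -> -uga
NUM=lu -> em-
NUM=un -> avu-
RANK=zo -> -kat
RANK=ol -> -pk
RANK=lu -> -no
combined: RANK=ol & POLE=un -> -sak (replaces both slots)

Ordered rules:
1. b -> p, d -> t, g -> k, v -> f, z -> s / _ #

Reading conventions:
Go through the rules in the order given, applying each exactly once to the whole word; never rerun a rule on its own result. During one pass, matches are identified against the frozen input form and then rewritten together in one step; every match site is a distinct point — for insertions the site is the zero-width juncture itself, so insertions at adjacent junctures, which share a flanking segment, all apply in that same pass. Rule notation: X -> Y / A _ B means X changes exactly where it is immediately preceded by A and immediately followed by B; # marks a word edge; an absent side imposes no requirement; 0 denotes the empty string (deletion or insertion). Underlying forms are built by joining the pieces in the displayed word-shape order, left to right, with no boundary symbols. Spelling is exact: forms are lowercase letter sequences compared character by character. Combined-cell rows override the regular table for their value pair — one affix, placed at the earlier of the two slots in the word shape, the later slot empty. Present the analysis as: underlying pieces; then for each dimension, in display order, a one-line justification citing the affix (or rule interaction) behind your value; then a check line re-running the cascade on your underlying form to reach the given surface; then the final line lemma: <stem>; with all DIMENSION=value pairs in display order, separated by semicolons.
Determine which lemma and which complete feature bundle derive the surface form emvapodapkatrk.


underlying: em-vapodap-kat-rg
POLE=un - signalled by the affix -rg
NUM=lu - signalled by the affix em-
RANK=zo - signalled by the affix -kat
check: emvapodapkatrg -> emvapodapkatrk
lemma: vapodap; POLE=un; NUM=lu; RANK=zo


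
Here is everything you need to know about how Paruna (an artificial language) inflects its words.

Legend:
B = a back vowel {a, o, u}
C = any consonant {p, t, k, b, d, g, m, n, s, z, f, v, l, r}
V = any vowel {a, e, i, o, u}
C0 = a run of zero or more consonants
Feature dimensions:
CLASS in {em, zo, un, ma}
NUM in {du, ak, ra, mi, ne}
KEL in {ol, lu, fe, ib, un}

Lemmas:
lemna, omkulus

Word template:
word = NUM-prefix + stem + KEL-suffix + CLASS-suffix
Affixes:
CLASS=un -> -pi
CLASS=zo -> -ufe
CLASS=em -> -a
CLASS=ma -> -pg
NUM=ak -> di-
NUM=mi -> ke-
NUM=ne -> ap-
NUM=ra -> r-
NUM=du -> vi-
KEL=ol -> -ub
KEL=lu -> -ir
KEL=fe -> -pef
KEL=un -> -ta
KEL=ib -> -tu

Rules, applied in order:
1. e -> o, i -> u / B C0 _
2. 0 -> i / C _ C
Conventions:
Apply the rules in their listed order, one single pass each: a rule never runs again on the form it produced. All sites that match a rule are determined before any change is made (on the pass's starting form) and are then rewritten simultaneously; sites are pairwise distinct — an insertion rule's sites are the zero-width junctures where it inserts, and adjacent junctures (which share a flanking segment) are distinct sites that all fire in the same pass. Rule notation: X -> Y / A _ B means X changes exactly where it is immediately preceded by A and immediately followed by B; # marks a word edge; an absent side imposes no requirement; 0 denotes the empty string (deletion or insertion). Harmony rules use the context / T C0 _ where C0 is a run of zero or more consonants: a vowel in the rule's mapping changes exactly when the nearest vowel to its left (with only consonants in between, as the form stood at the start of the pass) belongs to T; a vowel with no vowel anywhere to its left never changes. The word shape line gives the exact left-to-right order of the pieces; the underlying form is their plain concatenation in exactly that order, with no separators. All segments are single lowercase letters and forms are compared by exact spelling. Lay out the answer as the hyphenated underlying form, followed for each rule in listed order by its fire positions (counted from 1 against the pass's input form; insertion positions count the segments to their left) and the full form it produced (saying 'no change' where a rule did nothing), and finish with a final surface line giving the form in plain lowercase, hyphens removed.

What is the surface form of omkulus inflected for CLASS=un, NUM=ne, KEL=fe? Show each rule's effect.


underlying: ap-omkulus-pef-pi
1. e -> o, i -> u / B C0 _: fires at position(s) 11: apomkuluspofpi
2. 0 -> i / C _ C: inserts after position(s) 4, 9, 12: apomikulusipofipi
surface: apomikulusipofipi


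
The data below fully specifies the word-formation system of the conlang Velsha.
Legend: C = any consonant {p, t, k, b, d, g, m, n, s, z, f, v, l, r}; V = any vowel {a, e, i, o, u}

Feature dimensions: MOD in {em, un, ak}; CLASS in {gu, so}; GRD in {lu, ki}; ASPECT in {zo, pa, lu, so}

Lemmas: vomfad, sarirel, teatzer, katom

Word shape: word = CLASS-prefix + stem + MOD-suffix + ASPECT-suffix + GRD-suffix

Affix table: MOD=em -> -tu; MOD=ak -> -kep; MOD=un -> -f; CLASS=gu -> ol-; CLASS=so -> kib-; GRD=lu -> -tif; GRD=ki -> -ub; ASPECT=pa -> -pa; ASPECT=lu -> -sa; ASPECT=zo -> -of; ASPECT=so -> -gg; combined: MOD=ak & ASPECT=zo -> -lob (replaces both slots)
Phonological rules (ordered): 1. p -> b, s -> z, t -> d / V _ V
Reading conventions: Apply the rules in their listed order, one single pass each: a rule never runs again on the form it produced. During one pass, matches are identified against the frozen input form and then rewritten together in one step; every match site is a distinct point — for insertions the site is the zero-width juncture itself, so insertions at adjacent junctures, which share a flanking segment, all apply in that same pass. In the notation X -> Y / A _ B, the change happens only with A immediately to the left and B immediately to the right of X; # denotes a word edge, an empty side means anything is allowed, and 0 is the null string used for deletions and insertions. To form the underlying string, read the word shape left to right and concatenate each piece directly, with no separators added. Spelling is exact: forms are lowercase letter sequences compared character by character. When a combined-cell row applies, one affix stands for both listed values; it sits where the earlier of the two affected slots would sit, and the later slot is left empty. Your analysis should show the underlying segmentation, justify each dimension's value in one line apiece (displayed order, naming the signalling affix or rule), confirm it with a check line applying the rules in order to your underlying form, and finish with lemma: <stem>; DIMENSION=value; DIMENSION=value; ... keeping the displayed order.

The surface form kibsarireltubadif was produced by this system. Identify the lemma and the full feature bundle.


underlying: kib-sarirel-tu-pa-tif
MOD=em - signalled by the affix -tu
CLASS=so - signalled by the affix kib-
GRD=lu - signalled by the affix -tif
ASPECT=pa - signalled by the affix -pa
check: kibsarireltupatif -> kibsarireltubadif
lemma: sarirel; MOD=em; CLASS=so; GRD=lu; ASPECT=pa
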